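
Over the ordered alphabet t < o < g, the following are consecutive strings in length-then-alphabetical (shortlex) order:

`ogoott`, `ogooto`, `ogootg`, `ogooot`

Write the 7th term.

Continuing the enumeration 3 steps past ogooot: ogooot → ogoooo → ogooog → (answer).

ogoogt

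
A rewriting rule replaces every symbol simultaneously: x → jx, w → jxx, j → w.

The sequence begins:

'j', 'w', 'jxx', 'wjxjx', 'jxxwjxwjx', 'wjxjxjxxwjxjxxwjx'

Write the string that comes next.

Rewriting the 17 symbols of wjxjxjxxwjxjxxwjx one by one yields jxx w jx w jx w jx jx jxx w jx w jx jx jxx w jx; concatenated:

jxxwjxwjxwjxjxjxxwjxwjxjxjxxwjx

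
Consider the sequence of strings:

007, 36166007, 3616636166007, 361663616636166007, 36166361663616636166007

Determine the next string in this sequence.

3616636166361663616636166007

Each term is the previous one with 36166 prepended.
So the next term is 36166·36166361663616636166007.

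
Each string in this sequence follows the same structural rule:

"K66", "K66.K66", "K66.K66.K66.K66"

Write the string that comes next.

s(k+1) = s(k)·.·s(k) — each term doubles the last with '.' between the halves.
So the next term is two copies of K66.K66.K66.K66 with '.' between the halves.

K66.K66.K66.K66.K66.K66.K66.K66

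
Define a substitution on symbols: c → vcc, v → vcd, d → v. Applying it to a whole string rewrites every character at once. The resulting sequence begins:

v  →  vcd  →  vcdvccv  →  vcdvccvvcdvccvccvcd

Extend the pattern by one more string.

Rewriting the 19 symbols of vcdvccvvcdvccvccvcd one by one yields vcd vcc v vcd vcc vcc vcd vcd vcc v vcd vcc vcc vcd vcc vcc vcd vcc v; concatenated:

vcdvccvvcdvccvccvcdvcdvccvvcdvccvccvcdvccvccvcdvccv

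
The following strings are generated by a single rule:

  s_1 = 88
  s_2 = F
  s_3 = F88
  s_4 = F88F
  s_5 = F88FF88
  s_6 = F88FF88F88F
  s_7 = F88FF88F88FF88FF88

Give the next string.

F88FF88F88FF88FF88F88FF88F88F

This is a Fibonacci-style word recurrence s(k) = s(k−1)·s(k−2): e.g. F·88 = F88.
Continuing: F88FF88F88FF88FF88 · F88FF88F88F gives term 8.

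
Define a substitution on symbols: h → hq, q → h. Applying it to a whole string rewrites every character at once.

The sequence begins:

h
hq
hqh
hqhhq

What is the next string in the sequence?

hqhhqhqh

Rewriting each symbol of hqhhq: h→hq, q→h, h→hq, h→hq, q→h, which concatenates to hq h hq hq h.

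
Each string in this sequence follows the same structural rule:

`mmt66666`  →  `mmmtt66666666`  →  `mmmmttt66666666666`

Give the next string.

mmmmmtttt66666666666666

Term n consists of n m's, followed by n-1 t's, followed by 3n-1 6's, where the shown terms are n = 2, 3, 4.
Setting n = 5 gives 5, 4, 14 characters in each block.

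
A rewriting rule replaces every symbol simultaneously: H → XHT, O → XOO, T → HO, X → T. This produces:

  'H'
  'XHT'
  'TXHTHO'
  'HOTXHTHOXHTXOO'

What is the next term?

XHTXOOHOTXHTHOXHTXOOTXHTHOTXOOXOO

Applying the rule to each of the 14 symbols of HOTXHTHOXHTXOO gives the pieces XHT XOO HO T XHT HO XHT XOO T XHT HO T XOO XOO, which concatenate to the answer.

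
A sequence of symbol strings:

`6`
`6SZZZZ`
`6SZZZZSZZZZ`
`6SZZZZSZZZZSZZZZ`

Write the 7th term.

6SZZZZSZZZZSZZZZSZZZZSZZZZSZZZZ

Each term is the previous one with SZZZZ appended.
From 6SZZZZSZZZZSZZZZ, 3 further steps: 6SZZZZSZZZZSZZZZ → 6SZZZZSZZZZSZZZZSZZZZ → 6SZZZZSZZZZSZZZZSZZZZSZZZZ → (answer).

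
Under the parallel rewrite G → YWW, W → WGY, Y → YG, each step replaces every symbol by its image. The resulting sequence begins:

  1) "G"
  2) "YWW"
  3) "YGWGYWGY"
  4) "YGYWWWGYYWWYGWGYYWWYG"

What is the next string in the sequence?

φ(YGYWWWGYYWWYGWGYYWWYG) expands symbol-by-symbol to YG YWW YG WGY WGY WGY YWW YG YG WGY WGY YG YWW WGY YWW YG YG WGY WGY YG YWW; joining the 21 pieces gives the next term.

YGYWWYGWGYWGYWGYYWWYGYGWGYWGYYGYWWWGYYWWYGYGWGYWGYYGYWW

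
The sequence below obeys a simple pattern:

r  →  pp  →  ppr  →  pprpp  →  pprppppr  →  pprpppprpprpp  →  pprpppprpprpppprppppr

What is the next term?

From term 3 onward, concatenate the last term with the second-to-last: pp·r = ppr, ppr·pp = pprpp, …
The next term joins pprpppprpprpppprppppr and pprpppprpprpp.

pprpppprpprpppprpppprpprpppprpprpp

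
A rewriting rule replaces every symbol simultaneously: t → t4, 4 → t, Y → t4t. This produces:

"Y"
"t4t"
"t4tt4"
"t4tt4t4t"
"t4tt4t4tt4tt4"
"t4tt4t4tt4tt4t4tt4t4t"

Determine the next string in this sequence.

t4tt4t4tt4tt4t4tt4t4tt4tt4t4tt4tt4

Replace each of the 21 characters of t4tt4t4tt4tt4t4tt4t4t in place — t4 t t4 t4 t t4 t t4 t4 t t4 t4 t t4 t t4 t4 t t4 t t4 — and concatenate.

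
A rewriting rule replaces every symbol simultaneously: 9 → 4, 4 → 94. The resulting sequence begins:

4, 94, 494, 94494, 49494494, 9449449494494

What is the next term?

494944949449449494494

Applying the rule to each of the 13 symbols of 9449449494494 gives the pieces 4 94 94 4 94 94 4 94 4 94 94 4 94, which concatenate to the answer.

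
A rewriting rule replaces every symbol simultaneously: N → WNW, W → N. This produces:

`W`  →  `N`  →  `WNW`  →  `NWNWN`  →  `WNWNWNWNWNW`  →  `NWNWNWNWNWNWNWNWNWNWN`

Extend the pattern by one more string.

WNWNWNWNWNWNWNWNWNWNWNWNWNWNWNWNWNWNWNWNWNW

Replace each of the 21 characters of NWNWNWNWNWNWNWNWNWNWN in place — WNW N WNW N WNW N WNW N WNW N WNW N WNW N WNW N WNW N WNW N WNW — and concatenate.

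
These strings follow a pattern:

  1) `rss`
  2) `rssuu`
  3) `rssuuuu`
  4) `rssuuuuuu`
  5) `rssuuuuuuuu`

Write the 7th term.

Every step adds uu to the end: s(k+1) = s(k)·uu.
From rssuuuuuuuu, 2 further steps: rssuuuuuuuu → rssuuuuuuuuuu → (answer).

rssuuuuuuuuuuuu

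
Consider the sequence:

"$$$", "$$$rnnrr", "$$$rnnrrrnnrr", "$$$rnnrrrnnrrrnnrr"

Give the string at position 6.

Each term is the previous one with rnnrr appended.
From $$$rnnrrrnnrrrnnrr, 2 further steps: $$$rnnrrrnnrrrnnrr → $$$rnnrrrnnrrrnnrrrnnrr → (answer).

$$$rnnrrrnnrrrnnrrrnnrrrnnrr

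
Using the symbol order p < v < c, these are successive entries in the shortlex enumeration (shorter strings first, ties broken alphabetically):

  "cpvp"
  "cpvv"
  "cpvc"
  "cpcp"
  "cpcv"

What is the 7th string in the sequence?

cvpp

Advancing 2 positions from cpcv through cpcv → cpcc reaches term 7.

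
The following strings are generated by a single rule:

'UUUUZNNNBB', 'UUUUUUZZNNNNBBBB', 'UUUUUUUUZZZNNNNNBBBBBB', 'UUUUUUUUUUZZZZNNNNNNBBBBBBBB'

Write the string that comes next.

Term n consists of 2n+2 U's, followed by n Z's, followed by n+2 N's, followed by 2n B's (n = 1, 2, …).
Setting n = 5 gives 12, 5, 7, 10 characters in each block.

UUUUUUUUUUUUZZZZZNNNNNNNBBBBBBBBBB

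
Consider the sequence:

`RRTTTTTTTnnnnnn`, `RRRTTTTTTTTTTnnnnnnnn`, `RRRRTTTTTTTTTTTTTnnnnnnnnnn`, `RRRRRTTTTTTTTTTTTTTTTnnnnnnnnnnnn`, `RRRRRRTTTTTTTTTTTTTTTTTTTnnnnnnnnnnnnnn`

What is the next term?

Term n consists of n R's, followed by 3n+1 T's, followed by 2n+2 n's, where the shown terms are n = 2, 3, 4, 5, 6.
Setting n = 7 gives 7, 22, 16 characters in each block.

RRRRRRRTTTTTTTTTTTTTTTTTTTTTTnnnnnnnnnnnnnnnn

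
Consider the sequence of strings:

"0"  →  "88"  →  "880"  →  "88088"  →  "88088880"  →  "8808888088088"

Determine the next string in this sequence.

880888808808888088880

This is a Fibonacci-style word recurrence s(k) = s(k−1)·s(k−2): e.g. 88·0 = 880.
Continuing: 8808888088088 · 88088880 gives term 7.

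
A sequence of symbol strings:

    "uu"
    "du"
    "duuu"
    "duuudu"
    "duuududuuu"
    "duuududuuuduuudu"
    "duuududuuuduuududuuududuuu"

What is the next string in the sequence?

duuududuuuduuududuuududuuuduuududuuuduuudu

From term 3 onward, concatenate the last term with the second-to-last: du·uu = duuu, duuu·du = duuudu, …
Continuing: duuududuuuduuududuuududuuu · duuududuuuduuudu gives term 8.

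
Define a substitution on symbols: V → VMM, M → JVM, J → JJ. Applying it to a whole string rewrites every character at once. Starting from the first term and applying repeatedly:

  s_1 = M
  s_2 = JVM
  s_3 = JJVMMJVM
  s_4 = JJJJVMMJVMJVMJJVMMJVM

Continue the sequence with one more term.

JJJJJJJJVMMJVMJVMJJVMMJVMJJVMMJVMJJJJVMMJVMJVMJJVMMJVM

Replace each of the 21 characters of JJJJVMMJVMJVMJJVMMJVM in place — JJ JJ JJ JJ VMM JVM JVM JJ VMM JVM JJ VMM JVM JJ JJ VMM JVM JVM JJ VMM JVM — and concatenate.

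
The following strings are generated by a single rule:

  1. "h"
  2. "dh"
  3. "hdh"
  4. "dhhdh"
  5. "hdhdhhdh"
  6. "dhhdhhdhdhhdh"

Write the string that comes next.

hdhdhhdhdhhdhhdhdhhdh

This is a Fibonacci-style word recurrence s(k) = s(k−2)·s(k−1): e.g. h·dh = hdh.
Continuing: hdhdhhdh · dhhdhhdhdhhdh gives term 7.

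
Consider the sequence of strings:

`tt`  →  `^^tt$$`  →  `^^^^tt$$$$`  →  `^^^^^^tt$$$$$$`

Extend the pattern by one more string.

Every step adds ^^ to the front and $$ to the end of the previous string.
One more step from ^^^^^^tt$$$$$$ gives the answer.

^^^^^^^^tt$$$$$$$$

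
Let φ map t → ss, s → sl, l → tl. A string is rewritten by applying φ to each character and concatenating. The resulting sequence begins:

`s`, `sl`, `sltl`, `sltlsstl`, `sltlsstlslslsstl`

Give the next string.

Replace each of the 16 characters of sltlsstlslslsstl in place — sl tl ss tl sl sl ss tl sl tl sl tl sl sl ss tl — and concatenate.

sltlsstlslslsstlsltlsltlslslsstl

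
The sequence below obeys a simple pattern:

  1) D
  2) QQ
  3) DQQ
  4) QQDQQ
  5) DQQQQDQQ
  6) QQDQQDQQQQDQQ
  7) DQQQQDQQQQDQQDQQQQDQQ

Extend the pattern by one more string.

This is a Fibonacci-style word recurrence s(k) = s(k−2)·s(k−1): e.g. D·QQ = DQQ.
Continuing: QQDQQDQQQQDQQ · DQQQQDQQQQDQQDQQQQDQQ gives term 8.

QQDQQDQQQQDQQDQQQQDQQQQDQQDQQQQDQQ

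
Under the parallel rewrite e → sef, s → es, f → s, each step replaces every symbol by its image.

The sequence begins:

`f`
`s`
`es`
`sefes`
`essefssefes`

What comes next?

sefesessefsesessefssefes

Rewriting each symbol of essefssefes: e→sef, s→es, s→es, e→sef, f→s, s→es, s→es, e→sef, f→s, e→sef, s→es, which concatenates to sef es es sef s es es sef s sef es.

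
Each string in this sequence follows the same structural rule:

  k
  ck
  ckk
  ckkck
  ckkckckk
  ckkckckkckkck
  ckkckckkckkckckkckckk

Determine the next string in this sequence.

ckkckckkckkckckkckckkckkckckkckkck

From term 3 onward, concatenate the last term with the second-to-last: ck·k = ckk, ckk·ck = ckkck, …
So term 8 is ckkckckkckkckckkckckk·ckkckckkckkck.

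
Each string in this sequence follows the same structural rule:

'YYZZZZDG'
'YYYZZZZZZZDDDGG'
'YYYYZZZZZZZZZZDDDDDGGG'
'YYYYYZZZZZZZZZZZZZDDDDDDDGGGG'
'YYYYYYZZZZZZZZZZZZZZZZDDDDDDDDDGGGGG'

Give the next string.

YYYYYYYZZZZZZZZZZZZZZZZZZZDDDDDDDDDDDGGGGGG

Each string has the form Y^{n+1} Z^{3n+1} D^{2n-1} G^{n} (n = 1, 2, …).
At n = 6 the blocks have lengths 7, 19, 11, 6.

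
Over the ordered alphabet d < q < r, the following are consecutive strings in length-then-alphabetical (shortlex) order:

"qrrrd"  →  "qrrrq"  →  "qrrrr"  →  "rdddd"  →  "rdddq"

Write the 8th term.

Advancing 3 positions from rdddq through rdddq → rdddr → rddqd reaches term 8.

rddqq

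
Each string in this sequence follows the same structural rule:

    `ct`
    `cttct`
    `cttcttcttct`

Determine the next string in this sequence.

cttcttcttcttcttcttcttct

Each string is two copies of the previous one joined by 't'.
One more doubling of cttcttcttct gives the answer.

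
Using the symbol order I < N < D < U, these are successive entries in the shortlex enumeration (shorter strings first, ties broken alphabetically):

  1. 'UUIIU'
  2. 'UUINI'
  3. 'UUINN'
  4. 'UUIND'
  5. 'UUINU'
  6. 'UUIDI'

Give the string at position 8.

Advancing 2 positions from UUIDI through UUIDI → UUIDN reaches term 8.

UUIDD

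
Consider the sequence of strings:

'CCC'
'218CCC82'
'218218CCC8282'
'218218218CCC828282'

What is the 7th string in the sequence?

Every step adds 218 to the front and 82 to the end of the previous string.
From 218218218CCC828282, 3 further steps: 218218218CCC828282 → 218218218218CCC82828282 → 218218218218218CCC8282828282 → (answer).

218218218218218218CCC828282828282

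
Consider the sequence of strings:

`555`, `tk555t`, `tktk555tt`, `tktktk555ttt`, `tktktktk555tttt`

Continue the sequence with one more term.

s(k+1) = tk·s(k)·t, so each term gains tk as a prefix and t as a suffix.
Applying this once more to tktktktk555tttt:

tktktktktk555ttttt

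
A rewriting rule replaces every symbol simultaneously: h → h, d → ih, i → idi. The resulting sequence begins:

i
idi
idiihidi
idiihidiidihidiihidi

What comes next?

idiihidiidihidiihidiidiihidihidiihidiidihidiihidi

Replace each of the 20 characters of idiihidiidihidiihidi in place — idi ih idi idi h idi ih idi idi ih idi h idi ih idi idi h idi ih idi — and concatenate.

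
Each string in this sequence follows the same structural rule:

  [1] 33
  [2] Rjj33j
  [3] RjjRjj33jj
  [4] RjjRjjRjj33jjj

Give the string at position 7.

RjjRjjRjjRjjRjjRjj33jjjjjj

Every step adds Rjj to the front and j to the end of the previous string.
From RjjRjjRjj33jjj, 3 further steps: RjjRjjRjj33jjj → RjjRjjRjjRjj33jjjj → RjjRjjRjjRjjRjj33jjjjj → (answer).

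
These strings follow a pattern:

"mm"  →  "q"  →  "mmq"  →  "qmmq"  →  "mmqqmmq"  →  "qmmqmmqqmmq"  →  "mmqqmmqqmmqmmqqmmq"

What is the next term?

qmmqmmqqmmqmmqqmmqqmmqmmqqmmq

This is a Fibonacci-style word recurrence s(k) = s(k−2)·s(k−1): e.g. mm·q = mmq.
So term 8 is qmmqmmqqmmq·mmqqmmqqmmqmmqqmmq.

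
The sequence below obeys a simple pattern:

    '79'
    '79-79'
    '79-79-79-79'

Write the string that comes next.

Every step duplicates the string with '-' between the halves.
One more doubling of 79-79-79-79 gives the answer.

79-79-79-79-79-79-79-79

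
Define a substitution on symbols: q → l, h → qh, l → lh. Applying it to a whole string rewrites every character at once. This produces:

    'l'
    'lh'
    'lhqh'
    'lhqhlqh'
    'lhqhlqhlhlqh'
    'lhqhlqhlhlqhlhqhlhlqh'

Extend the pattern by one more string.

Rewriting the 21 symbols of lhqhlqhlhlqhlhqhlhlqh one by one yields lh qh l qh lh l qh lh qh lh l qh lh qh l qh lh qh lh l qh; concatenated:

lhqhlqhlhlqhlhqhlhlqhlhqhlqhlhqhlhlqh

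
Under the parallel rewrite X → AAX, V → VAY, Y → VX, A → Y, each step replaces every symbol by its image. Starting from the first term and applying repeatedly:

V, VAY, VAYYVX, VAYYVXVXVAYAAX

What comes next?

Applying the rule to each of the 14 symbols of VAYYVXVXVAYAAX gives the pieces VAY Y VX VX VAY AAX VAY AAX VAY Y VX Y Y AAX, which concatenate to the answer.

VAYYVXVXVAYAAXVAYAAXVAYYVXYYAAX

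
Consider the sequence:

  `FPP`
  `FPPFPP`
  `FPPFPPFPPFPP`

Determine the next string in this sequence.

s(k+1) = s(k)·s(k) — each term doubles the last.
One more doubling of FPPFPPFPPFPP gives the answer.

FPPFPPFPPFPPFPPFPPFPPFPP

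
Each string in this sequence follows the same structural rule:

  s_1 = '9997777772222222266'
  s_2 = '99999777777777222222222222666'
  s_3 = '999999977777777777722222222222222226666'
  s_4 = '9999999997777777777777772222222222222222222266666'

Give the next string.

99999999999777777777777777777222222222222222222222222666666

Reading off run lengths: 9 runs 3, 5, 7, 9; 7 runs 6, 9, 12, 15; 2 runs 8, 12, 16, 20; 6 runs 2, 3, 4, 5 — each is linear in n, where the shown terms are n = 2, 3, 4, 5.
Setting n = 6 gives 11, 18, 24, 6 characters in each block.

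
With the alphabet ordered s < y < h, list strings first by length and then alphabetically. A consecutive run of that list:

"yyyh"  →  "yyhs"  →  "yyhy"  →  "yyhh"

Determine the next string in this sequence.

yhss

Find the rightmost character of yyhh below h, bump it to the next letter, and reset everything to its right to s.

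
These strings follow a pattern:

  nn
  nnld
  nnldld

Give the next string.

Each term is the previous one with ld appended.
Applying this once more to nnldld:

nnldldld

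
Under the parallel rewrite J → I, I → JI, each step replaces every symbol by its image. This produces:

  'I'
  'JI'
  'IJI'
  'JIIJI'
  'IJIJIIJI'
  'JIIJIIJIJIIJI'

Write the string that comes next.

IJIJIIJIJIIJIIJIJIIJI

Applying the rule to each of the 13 symbols of JIIJIIJIJIIJI gives the pieces I JI JI I JI JI I JI I JI JI I JI, which concatenate to the answer.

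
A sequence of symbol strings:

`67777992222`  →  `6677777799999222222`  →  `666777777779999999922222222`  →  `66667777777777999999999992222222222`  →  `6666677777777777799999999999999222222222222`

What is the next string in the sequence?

666666777777777777779999999999999999922222222222222

Each string has the form 6^{n} 7^{2n+2} 9^{3n-1} 2^{2n+2} (n = 1, 2, …).
Setting n = 6 gives 6, 14, 17, 14 characters in each block.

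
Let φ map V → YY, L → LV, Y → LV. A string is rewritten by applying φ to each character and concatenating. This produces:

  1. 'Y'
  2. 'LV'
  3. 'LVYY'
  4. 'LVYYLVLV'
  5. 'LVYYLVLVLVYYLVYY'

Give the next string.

LVYYLVLVLVYYLVYYLVYYLVLVLVYYLVLV

Replace each of the 16 characters of LVYYLVLVLVYYLVYY in place — LV YY LV LV LV YY LV YY LV YY LV LV LV YY LV LV — and concatenate.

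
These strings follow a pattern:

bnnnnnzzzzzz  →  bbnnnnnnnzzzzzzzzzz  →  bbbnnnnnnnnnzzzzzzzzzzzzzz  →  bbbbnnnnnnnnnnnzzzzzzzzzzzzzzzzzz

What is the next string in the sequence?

Term n consists of n-1 b's, followed by 2n+1 n's, followed by 4n-2 z's, where the shown terms are n = 2, 3, 4, 5.
Setting n = 6 gives 5, 13, 22 characters in each block.

bbbbbnnnnnnnnnnnnnzzzzzzzzzzzzzzzzzzzzzz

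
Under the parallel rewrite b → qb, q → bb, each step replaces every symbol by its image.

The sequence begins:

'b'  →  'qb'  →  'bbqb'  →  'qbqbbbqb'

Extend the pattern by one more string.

Rewriting each symbol of qbqbbbqb: q→bb, b→qb, q→bb, b→qb, b→qb, b→qb, q→bb, b→qb, which concatenates to bb qb bb qb qb qb bb qb.

bbqbbbqbqbqbbbqb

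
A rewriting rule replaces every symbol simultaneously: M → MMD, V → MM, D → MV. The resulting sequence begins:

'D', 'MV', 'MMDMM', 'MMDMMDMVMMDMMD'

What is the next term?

Applying the rule to each of the 14 symbols of MMDMMDMVMMDMMD gives the pieces MMD MMD MV MMD MMD MV MMD MM MMD MMD MV MMD MMD MV, which concatenate to the answer.

MMDMMDMVMMDMMDMVMMDMMMMDMMDMVMMDMMDMV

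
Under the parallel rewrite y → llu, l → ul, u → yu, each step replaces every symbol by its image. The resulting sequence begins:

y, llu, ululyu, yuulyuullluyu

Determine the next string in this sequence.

lluyuyuullluyuyuulululyulluyu

Replace each of the 13 characters of yuulyuullluyu in place — llu yu yu ul llu yu yu ul ul ul yu llu yu — and concatenate.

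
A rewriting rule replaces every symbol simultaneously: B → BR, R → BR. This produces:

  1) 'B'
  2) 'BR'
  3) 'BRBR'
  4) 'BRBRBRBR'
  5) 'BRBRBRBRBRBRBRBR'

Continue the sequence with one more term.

Replace each of the 16 characters of BRBRBRBRBRBRBRBR in place — BR BR BR BR BR BR BR BR BR BR BR BR BR BR BR BR — and concatenate.

BRBRBRBRBRBRBRBRBRBRBRBRBRBRBRBR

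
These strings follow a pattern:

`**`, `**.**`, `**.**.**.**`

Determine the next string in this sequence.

Every step duplicates the string with '.' between the halves.
So the next term is two copies of **.**.**.** with '.' between the halves.

**.**.**.**.**.**.**.**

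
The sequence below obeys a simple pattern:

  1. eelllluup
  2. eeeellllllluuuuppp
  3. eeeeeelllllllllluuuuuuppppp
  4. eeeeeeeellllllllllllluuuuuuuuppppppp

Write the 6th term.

eeeeeeeeeeeellllllllllllllllllluuuuuuuuuuuuppppppppppp

Reading off run lengths: e runs 2, 4, 6, 8; l runs 4, 7, 10, 13; u runs 2, 4, 6, 8; p runs 1, 3, 5, 7 — each is linear in n (n = 1, 2, …).
Setting n = 6 gives 12, 19, 12, 11 characters in each block.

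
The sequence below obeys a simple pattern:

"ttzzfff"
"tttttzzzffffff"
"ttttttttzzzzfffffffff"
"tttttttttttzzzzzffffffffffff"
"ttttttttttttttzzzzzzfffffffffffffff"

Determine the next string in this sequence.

Each string has the form t^{3n-1} z^{n+1} f^{3n} (n = 1, 2, …).
For the next term, n = 6, so the run lengths are 17, 7, 18.

tttttttttttttttttzzzzzzzffffffffffffffffff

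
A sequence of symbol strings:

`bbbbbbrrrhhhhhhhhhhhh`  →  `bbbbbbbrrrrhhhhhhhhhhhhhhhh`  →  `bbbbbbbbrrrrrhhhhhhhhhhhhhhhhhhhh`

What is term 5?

bbbbbbbbbbrrrrrrrhhhhhhhhhhhhhhhhhhhhhhhhhhhh

Reading off run lengths: b runs 6, 7, 8; r runs 3, 4, 5; h runs 12, 16, 20 — each is linear in n, where the shown terms are n = 3, 4, 5.
Setting n = 7 gives 10, 7, 28 characters in each block.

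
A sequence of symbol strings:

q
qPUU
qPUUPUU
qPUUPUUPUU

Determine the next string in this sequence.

The strings grow by a fixed suffix PUU each time.
One more step from qPUUPUUPUU gives the answer.

qPUUPUUPUUPUU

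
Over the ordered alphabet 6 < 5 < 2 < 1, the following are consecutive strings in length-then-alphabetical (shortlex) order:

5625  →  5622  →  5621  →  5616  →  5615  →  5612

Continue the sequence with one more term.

5611

Treat 5612 as a base-4 numeral over the given alphabet and add one, carrying through any trailing 1's.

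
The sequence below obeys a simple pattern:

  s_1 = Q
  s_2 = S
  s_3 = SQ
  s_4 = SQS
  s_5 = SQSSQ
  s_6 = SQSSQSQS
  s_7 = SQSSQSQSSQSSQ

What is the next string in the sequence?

Each term (from the third on) is the previous term followed by the one before it: term 3 = S·Q = SQ.
Continuing: SQSSQSQSSQSSQ · SQSSQSQS gives term 8.

SQSSQSQSSQSSQSQSSQSQS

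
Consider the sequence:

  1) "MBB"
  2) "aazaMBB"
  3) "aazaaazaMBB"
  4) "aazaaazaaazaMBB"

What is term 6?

The strings grow by a fixed prefix aaza each time.
From aazaaazaaazaMBB, 2 further steps: aazaaazaaazaMBB → aazaaazaaazaaazaMBB → (answer).

aazaaazaaazaaazaaazaMBB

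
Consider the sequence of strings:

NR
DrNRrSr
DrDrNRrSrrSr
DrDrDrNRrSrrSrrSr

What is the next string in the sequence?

Every step adds Dr to the front and rSr to the end of the previous string.
Applying this once more to DrDrDrNRrSrrSrrSr:

DrDrDrDrNRrSrrSrrSrrSr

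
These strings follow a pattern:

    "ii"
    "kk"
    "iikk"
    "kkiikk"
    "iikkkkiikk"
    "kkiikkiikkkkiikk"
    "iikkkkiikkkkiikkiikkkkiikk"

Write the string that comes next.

kkiikkiikkkkiikkiikkkkiikkkkiikkiikkkkiikk

From term 3 onward, concatenate the second-to-last term with the last: ii·kk = iikk, kk·iikk = kkiikk, …
So term 8 is kkiikkiikkkkiikk·iikkkkiikkkkiikkiikkkkiikk.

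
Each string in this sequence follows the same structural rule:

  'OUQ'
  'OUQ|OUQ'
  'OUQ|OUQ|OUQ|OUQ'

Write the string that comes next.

Every step duplicates the string with '|' between the halves.
Doubling OUQ|OUQ|OUQ|OUQ with '|' between the halves:

OUQ|OUQ|OUQ|OUQ|OUQ|OUQ|OUQ|OUQ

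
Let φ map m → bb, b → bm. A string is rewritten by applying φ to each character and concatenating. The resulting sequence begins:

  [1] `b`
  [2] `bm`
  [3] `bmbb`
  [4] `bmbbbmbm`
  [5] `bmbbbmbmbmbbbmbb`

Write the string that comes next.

Rewriting the 16 symbols of bmbbbmbmbmbbbmbb one by one yields bm bb bm bm bm bb bm bb bm bb bm bm bm bb bm bm; concatenated:

bmbbbmbmbmbbbmbbbmbbbmbmbmbbbmbm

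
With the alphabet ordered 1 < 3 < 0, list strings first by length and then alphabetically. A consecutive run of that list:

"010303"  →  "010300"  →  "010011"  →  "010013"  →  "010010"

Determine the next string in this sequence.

Find the rightmost character of 010010 below 0, bump it to the next letter, and reset everything to its right to 1.

010031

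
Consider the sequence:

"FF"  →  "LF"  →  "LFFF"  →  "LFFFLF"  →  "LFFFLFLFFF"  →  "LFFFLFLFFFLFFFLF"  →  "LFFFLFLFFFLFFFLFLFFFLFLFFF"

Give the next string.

LFFFLFLFFFLFFFLFLFFFLFLFFFLFFFLFLFFFLFFFLF

This is a Fibonacci-style word recurrence s(k) = s(k−1)·s(k−2): e.g. LF·FF = LFFF.
The next term joins LFFFLFLFFFLFFFLFLFFFLFLFFF and LFFFLFLFFFLFFFLF.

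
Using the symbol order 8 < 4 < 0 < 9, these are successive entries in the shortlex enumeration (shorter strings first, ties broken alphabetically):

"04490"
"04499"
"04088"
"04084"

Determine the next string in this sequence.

Find the rightmost character of 04084 below 9, bump it to the next letter, and reset everything to its right to 8.

04080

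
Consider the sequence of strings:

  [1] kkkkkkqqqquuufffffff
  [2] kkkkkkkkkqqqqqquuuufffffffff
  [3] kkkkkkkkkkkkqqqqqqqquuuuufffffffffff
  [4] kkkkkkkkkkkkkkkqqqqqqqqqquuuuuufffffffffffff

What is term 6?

Term n consists of 3n k's, followed by 2n q's, followed by n+1 u's, followed by 2n+3 f's, where the shown terms are n = 2, 3, 4, 5.
At n = 7 the blocks have lengths 21, 14, 8, 17.

kkkkkkkkkkkkkkkkkkkkkqqqqqqqqqqqqqquuuuuuuufffffffffffffffff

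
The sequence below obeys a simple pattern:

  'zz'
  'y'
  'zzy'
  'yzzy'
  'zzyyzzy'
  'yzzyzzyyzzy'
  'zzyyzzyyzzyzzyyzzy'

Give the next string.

Each term (from the third on) is the two preceding terms concatenated in order: term 3 = zz·y = zzy.
Continuing: yzzyzzyyzzy · zzyyzzyyzzyzzyyzzy gives term 8.

yzzyzzyyzzyzzyyzzyyzzyzzyyzzy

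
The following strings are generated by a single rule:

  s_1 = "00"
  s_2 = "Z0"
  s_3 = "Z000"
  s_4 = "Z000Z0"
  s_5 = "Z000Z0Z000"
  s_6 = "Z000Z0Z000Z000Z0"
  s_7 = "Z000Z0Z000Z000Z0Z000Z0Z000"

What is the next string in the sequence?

Z000Z0Z000Z000Z0Z000Z0Z000Z000Z0Z000Z000Z0

This is a Fibonacci-style word recurrence s(k) = s(k−1)·s(k−2): e.g. Z0·00 = Z000.
Continuing: Z000Z0Z000Z000Z0Z000Z0Z000 · Z000Z0Z000Z000Z0 gives term 8.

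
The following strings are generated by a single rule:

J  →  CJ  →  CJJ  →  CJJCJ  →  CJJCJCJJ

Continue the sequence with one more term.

CJJCJCJJCJJCJ

From term 3 onward, concatenate the last term with the second-to-last: CJ·J = CJJ, CJJ·CJ = CJJCJ, …
Continuing: CJJCJCJJ · CJJCJ gives term 6.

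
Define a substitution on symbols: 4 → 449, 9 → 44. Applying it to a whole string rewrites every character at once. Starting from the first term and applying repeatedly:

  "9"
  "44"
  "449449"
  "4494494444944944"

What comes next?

Applying the rule to each of the 16 symbols of 4494494444944944 gives the pieces 449 449 44 449 449 44 449 449 449 449 44 449 449 44 449 449, which concatenate to the answer.

44944944449449444494494494494444944944449449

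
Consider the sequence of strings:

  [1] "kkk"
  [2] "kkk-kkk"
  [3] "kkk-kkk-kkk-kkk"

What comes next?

Every step duplicates the string with '-' between the halves.
Doubling kkk-kkk-kkk-kkk with '-' between the halves:

kkk-kkk-kkk-kkk-kkk-kkk-kkk-kkk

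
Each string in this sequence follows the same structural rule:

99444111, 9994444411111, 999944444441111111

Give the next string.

99999444444444111111111

The n-th term is n 9's then 2n-1 4's then 2n-1 1's, where the shown terms are n = 2, 3, 4.
For the next term, n = 5, so the run lengths are 5, 9, 9.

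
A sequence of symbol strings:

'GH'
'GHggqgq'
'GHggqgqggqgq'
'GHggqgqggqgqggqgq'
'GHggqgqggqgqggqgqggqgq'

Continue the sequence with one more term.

GHggqgqggqgqggqgqggqgqggqgq

The strings grow by a fixed suffix ggqgq each time.
So the next term is GHggqgqggqgqggqgqggqgq·ggqgq.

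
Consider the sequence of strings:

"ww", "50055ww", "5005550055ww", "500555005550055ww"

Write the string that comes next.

Every step adds 50055 at the front: s(k+1) = 50055·s(k).
Applying this once more to 500555005550055ww:

50055500555005550055ww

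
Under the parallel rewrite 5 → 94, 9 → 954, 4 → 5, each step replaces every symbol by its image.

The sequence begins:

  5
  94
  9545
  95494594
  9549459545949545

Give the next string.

Rewriting the 16 symbols of 9549459545949545 one by one yields 954 94 5 954 5 94 954 94 5 94 954 5 954 94 5 94; concatenated:

95494595459495494594954595494594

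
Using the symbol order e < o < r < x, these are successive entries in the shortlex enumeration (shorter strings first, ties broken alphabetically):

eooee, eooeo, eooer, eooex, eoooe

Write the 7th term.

eooor

Advancing 2 positions from eoooe through eoooe → eoooo reaches term 7.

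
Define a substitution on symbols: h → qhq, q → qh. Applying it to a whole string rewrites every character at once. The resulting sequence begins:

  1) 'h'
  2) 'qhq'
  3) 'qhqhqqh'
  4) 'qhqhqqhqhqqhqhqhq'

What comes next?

Replace each of the 17 characters of qhqhqqhqhqqhqhqhq in place — qh qhq qh qhq qh qh qhq qh qhq qh qh qhq qh qhq qh qhq qh — and concatenate.

qhqhqqhqhqqhqhqhqqhqhqqhqhqhqqhqhqqhqhqqh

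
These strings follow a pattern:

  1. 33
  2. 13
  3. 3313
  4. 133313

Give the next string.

3313133313

This is a Fibonacci-style word recurrence s(k) = s(k−2)·s(k−1): e.g. 33·13 = 3313.
So term 5 is 3313·133313.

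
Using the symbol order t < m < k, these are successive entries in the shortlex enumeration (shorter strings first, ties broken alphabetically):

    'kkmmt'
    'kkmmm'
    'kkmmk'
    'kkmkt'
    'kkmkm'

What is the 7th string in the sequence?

Stepping forward 2 times from kkmkm: kkmkm → kkmkk, then the target.

kkktt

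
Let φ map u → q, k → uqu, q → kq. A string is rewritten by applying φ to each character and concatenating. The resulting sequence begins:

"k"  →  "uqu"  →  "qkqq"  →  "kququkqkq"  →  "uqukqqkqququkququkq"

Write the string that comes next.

qkqququkqkququkqkqqkqququkqqkqququkq

φ(uqukqqkqququkququkq) expands symbol-by-symbol to q kq q uqu kq kq uqu kq kq q kq q uqu kq q kq q uqu kq; joining the 19 pieces gives the next term.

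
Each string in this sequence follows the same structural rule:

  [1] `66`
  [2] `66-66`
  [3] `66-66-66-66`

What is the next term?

66-66-66-66-66-66-66-66

Every step duplicates the string with '-' between the halves.
So the next term is two copies of 66-66-66-66 with '-' between the halves.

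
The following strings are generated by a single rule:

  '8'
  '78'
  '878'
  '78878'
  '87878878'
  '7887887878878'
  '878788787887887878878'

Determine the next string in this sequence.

7887887878878878788787887887878878

This is a Fibonacci-style word recurrence s(k) = s(k−2)·s(k−1): e.g. 8·78 = 878.
So term 8 is 7887887878878·878788787887887878878.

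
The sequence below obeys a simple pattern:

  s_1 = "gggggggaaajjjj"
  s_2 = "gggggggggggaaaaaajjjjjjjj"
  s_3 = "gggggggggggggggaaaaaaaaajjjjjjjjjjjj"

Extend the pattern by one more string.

gggggggggggggggggggaaaaaaaaaaaajjjjjjjjjjjjjjjj

Reading off run lengths: g runs 7, 11, 15; a runs 3, 6, 9; j runs 4, 8, 12 — each is linear in n (n = 1, 2, …).
For the next term, n = 4, so the run lengths are 19, 12, 16.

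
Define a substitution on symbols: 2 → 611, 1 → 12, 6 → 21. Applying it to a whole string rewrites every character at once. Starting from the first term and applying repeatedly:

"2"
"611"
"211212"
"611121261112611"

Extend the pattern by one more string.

Rewriting the 15 symbols of 611121261112611 one by one yields 21 12 12 12 611 12 611 21 12 12 12 611 21 12 12; concatenated:

211212126111261121121212611211212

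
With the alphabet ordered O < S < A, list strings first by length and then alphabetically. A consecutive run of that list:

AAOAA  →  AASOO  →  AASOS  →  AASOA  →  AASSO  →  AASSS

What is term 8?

AASAO

Advancing 2 positions from AASSS through AASSS → AASSA reaches term 8.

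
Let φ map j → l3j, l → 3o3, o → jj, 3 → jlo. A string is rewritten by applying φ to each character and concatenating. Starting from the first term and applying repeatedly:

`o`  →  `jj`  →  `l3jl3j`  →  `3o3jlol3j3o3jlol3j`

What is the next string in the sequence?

φ(3o3jlol3j3o3jlol3j) expands symbol-by-symbol to jlo jj jlo l3j 3o3 jj 3o3 jlo l3j jlo jj jlo l3j 3o3 jj 3o3 jlo l3j; joining the 18 pieces gives the next term.

jlojjjlol3j3o3jj3o3jlol3jjlojjjlol3j3o3jj3o3jlol3j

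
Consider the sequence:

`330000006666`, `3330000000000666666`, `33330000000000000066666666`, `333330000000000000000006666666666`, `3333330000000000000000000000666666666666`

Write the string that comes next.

33333330000000000000000000000000066666666666666

Term n consists of n+1 3's, followed by 4n+2 0's, followed by 2n+2 6's (n = 1, 2, …).
For the next term, n = 6, so the run lengths are 7, 26, 14.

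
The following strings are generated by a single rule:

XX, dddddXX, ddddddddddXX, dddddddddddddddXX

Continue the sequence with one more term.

The strings grow by a fixed prefix ddddd each time.
One more step from dddddddddddddddXX gives the answer.

ddddddddddddddddddddXX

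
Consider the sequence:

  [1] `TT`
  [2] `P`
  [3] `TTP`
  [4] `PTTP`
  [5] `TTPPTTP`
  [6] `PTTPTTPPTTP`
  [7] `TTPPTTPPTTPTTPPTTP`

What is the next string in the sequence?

This is a Fibonacci-style word recurrence s(k) = s(k−2)·s(k−1): e.g. TT·P = TTP.
Continuing: PTTPTTPPTTP · TTPPTTPPTTPTTPPTTP gives term 8.

PTTPTTPPTTPTTPPTTPPTTPTTPPTTP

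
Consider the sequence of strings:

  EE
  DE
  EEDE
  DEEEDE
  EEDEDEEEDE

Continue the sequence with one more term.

DEEEDEEEDEDEEEDE

From term 3 onward, concatenate the second-to-last term with the last: EE·DE = EEDE, DE·EEDE = DEEEDE, …
The next term joins DEEEDE and EEDEDEEEDE.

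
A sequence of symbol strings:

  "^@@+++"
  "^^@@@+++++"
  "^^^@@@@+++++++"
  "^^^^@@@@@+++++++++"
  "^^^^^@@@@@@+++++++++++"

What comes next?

^^^^^^@@@@@@@+++++++++++++

Each string has the form ^^{n} @^{n+1} +^{2n+1} (n = 1, 2, …).
At n = 6 the blocks have lengths 6, 7, 13.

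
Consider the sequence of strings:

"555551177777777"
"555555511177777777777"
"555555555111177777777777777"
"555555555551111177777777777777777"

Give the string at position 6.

555555555555555111111177777777777777777777777

Term n consists of 2n+1 5's, followed by n 1's, followed by 3n+2 7's, where the shown terms are n = 2, 3, 4, 5.
For term 6, n = 7, so the run lengths are 15, 7, 23.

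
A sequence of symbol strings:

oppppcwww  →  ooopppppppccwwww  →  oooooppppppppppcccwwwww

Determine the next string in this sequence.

The n-th term is 2n-1 o's then 3n+1 p's then n c's then n+2 w's (n = 1, 2, …).
For the next term, n = 4, so the run lengths are 7, 13, 4, 6.

ooooooopppppppppppppccccwwwwww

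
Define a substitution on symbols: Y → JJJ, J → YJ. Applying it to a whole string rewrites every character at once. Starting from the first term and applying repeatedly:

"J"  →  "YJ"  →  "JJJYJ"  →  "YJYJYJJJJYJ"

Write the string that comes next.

Apply φ to YJYJYJJJJYJ symbol by symbol: Y→JJJ, J→YJ, Y→JJJ, J→YJ, Y→JJJ, J→YJ, J→YJ, J→YJ, J→YJ, Y→JJJ, J→YJ; joined: JJJ YJ JJJ YJ JJJ YJ YJ YJ YJ JJJ YJ.

JJJYJJJJYJJJJYJYJYJYJJJJYJ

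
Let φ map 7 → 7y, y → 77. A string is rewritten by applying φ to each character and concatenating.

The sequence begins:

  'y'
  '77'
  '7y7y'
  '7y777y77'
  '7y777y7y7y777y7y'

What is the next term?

Rewriting the 16 symbols of 7y777y7y7y777y7y one by one yields 7y 77 7y 7y 7y 77 7y 77 7y 77 7y 7y 7y 77 7y 77; concatenated:

7y777y7y7y777y777y777y7y7y777y77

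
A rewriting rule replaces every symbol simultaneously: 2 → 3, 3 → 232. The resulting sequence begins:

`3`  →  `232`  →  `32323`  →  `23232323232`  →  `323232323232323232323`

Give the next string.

2323232323232323232323232323232323232323232

Applying the rule to each of the 21 symbols of 323232323232323232323 gives the pieces 232 3 232 3 232 3 232 3 232 3 232 3 232 3 232 3 232 3 232 3 232, which concatenate to the answer.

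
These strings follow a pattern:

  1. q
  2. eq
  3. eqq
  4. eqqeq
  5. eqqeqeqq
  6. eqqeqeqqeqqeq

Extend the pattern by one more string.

eqqeqeqqeqqeqeqqeqeqq

This is a Fibonacci-style word recurrence s(k) = s(k−1)·s(k−2): e.g. eq·q = eqq.
Continuing: eqqeqeqqeqqeq · eqqeqeqq gives term 7.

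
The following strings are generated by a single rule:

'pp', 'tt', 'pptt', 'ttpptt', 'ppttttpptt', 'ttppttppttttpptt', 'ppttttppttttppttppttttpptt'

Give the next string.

ttppttppttttppttppttttppttttppttppttttpptt

This is a Fibonacci-style word recurrence s(k) = s(k−2)·s(k−1): e.g. pp·tt = pptt.
Continuing: ttppttppttttpptt · ppttttppttttppttppttttpptt gives term 8.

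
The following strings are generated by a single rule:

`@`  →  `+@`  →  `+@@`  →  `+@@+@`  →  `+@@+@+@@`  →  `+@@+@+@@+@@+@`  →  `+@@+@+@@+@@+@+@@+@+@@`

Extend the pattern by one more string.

+@@+@+@@+@@+@+@@+@+@@+@@+@+@@+@@+@

This is a Fibonacci-style word recurrence s(k) = s(k−1)·s(k−2): e.g. +@·@ = +@@.
So term 8 is +@@+@+@@+@@+@+@@+@+@@·+@@+@+@@+@@+@.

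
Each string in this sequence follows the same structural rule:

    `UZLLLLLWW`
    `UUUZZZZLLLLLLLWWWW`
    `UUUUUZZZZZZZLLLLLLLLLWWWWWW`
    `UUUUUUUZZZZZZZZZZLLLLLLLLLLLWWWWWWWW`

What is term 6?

Term n consists of 2n-1 U's, followed by 3n-2 Z's, followed by 2n+3 L's, followed by 2n W's (n = 1, 2, …).
Setting n = 6 gives 11, 16, 15, 12 characters in each block.

UUUUUUUUUUUZZZZZZZZZZZZZZZZLLLLLLLLLLLLLLLWWWWWWWWWWWW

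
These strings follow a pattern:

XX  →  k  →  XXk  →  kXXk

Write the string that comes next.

From term 3 onward, concatenate the second-to-last term with the last: XX·k = XXk, k·XXk = kXXk, …
The next term joins XXk and kXXk.

XXkkXXk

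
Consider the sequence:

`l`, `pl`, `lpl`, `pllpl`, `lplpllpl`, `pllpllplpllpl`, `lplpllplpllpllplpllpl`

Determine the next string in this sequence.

pllpllplpllpllplpllplpllpllplpllpl

This is a Fibonacci-style word recurrence s(k) = s(k−2)·s(k−1): e.g. l·pl = lpl.
The next term joins pllpllplpllpl and lplpllplpllpllplpllpl.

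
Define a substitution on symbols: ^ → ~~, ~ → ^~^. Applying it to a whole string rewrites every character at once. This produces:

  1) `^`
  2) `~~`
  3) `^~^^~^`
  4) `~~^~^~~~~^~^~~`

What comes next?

Rewriting the 14 symbols of ~~^~^~~~~^~^~~ one by one yields ^~^ ^~^ ~~ ^~^ ~~ ^~^ ^~^ ^~^ ^~^ ~~ ^~^ ~~ ^~^ ^~^; concatenated:

^~^^~^~~^~^~~^~^^~^^~^^~^~~^~^~~^~^^~^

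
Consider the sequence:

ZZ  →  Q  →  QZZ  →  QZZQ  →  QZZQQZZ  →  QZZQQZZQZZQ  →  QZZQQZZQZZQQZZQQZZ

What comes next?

QZZQQZZQZZQQZZQQZZQZZQQZZQZZQ

Each term (from the third on) is the previous term followed by the one before it: term 3 = Q·ZZ = QZZ.
Continuing: QZZQQZZQZZQQZZQQZZ · QZZQQZZQZZQ gives term 8.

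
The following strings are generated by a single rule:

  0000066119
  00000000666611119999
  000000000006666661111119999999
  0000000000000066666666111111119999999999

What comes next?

Each string has the form 0^{3n+2} 6^{2n} 1^{2n} 9^{3n-2} (n = 1, 2, …).
At n = 5 the blocks have lengths 17, 10, 10, 13.

00000000000000000666666666611111111119999999999999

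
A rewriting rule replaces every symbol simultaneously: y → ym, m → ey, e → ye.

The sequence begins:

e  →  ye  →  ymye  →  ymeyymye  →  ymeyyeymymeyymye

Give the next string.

Rewriting the 16 symbols of ymeyyeymymeyymye one by one yields ym ey ye ym ym ye ym ey ym ey ye ym ym ey ym ye; concatenated:

ymeyyeymymyeymeyymeyyeymymeyymye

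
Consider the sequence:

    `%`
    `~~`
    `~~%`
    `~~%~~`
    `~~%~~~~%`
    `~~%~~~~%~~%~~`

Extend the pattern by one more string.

From term 3 onward, concatenate the last term with the second-to-last: ~~·% = ~~%, ~~%·~~ = ~~%~~, …
So term 7 is ~~%~~~~%~~%~~·~~%~~~~%.

~~%~~~~%~~%~~~~%~~~~%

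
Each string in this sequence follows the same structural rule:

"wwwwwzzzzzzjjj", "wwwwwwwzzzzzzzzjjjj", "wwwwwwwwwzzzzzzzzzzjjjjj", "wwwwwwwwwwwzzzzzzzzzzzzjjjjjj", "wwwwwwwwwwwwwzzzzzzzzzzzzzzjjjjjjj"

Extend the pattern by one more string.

Term n consists of 2n-1 w's, followed by 2n z's, followed by n j's, where the shown terms are n = 3, 4, 5, 6, 7.
Setting n = 8 gives 15, 16, 8 characters in each block.

wwwwwwwwwwwwwwwzzzzzzzzzzzzzzzzjjjjjjjj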